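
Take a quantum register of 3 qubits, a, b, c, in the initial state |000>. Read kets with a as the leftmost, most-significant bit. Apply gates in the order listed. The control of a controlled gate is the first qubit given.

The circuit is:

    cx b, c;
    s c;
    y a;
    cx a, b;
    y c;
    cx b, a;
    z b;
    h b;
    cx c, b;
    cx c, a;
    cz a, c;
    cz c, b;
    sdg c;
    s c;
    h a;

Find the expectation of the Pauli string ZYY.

The observable ZYY averages to 0.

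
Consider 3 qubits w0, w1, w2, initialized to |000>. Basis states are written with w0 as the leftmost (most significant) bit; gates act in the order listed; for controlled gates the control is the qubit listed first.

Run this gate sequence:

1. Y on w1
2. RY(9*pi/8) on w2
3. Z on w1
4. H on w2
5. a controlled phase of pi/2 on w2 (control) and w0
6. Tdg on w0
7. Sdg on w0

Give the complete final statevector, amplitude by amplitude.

After the circuit, the state carries amplitude -I*sin(3*pi/16) on |010>, I*sin(5*pi/16) on |011>, and 0 on every other basis state.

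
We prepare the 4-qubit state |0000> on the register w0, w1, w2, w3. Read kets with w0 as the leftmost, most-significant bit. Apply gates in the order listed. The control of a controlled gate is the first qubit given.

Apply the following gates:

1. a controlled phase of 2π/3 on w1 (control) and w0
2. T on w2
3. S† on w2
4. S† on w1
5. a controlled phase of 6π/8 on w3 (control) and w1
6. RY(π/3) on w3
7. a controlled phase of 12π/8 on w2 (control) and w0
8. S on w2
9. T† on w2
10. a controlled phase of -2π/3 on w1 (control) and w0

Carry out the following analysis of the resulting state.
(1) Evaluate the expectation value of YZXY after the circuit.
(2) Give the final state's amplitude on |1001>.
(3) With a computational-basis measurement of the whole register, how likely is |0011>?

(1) The expectation value of YZXY is 0.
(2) |1001> carries amplitude 0 in the final state.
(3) A full measurement returns |0011> with probability 0.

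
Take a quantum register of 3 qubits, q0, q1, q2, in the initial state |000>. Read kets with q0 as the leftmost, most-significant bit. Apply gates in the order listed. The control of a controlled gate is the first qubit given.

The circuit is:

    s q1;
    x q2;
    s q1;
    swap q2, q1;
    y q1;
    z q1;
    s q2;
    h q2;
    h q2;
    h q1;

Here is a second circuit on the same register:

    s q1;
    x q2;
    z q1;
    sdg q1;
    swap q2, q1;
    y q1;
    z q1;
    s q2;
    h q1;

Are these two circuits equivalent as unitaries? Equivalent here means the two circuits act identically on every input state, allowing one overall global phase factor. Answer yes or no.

Yes: on every input state the two circuits agree up to one overall phase factor.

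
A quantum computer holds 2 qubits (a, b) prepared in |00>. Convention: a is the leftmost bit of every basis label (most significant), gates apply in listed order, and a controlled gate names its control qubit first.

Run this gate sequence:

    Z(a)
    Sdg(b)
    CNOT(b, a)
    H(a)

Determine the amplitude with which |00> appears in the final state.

The amplitude on |00> is sqrt(2)/2.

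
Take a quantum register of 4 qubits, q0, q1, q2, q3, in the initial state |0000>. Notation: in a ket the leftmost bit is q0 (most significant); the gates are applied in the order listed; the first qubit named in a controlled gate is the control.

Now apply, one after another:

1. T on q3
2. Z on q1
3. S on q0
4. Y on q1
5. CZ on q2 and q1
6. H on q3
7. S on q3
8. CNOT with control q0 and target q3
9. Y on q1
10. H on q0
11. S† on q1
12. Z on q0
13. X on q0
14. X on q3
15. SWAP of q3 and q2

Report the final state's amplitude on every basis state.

The final amplitudes are -I/2 on |0000>, -1/2 on |0010>, I/2 on |1000>, 1/2 on |1010>, and 0 on every other basis state.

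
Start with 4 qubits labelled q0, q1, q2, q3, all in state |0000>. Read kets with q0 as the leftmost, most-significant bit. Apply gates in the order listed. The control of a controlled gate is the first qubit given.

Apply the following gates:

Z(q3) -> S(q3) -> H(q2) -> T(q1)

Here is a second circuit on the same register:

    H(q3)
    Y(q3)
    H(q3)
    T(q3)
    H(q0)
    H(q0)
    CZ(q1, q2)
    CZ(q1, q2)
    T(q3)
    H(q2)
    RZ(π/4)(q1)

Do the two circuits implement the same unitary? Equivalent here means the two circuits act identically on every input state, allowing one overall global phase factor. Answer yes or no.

No — the two circuits implement different unitaries, even allowing a global phase.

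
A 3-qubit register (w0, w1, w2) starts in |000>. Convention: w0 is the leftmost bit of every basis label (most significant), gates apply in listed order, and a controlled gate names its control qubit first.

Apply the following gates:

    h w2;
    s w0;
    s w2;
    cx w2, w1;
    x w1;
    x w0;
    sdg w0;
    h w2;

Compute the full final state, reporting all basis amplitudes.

The final amplitudes are 0 on |000>, 0 on |001>, 0 on |010>, 0 on |011>, 1/2 on |100>, -1/2 on |101>, -I/2 on |110>, -I/2 on |111>.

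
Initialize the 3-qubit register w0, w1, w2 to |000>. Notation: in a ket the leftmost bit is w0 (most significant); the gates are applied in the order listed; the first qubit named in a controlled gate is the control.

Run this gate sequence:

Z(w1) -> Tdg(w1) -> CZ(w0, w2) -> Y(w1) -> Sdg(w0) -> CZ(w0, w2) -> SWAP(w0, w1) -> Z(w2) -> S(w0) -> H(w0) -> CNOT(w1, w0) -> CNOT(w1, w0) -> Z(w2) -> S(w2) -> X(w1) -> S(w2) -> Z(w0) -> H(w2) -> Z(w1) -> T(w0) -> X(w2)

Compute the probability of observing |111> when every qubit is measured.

Outcome |111> occurs with probability 1/4. Key observation: steps 11-12 multiply out to the identity, so the circuit reduces to the remaining gates.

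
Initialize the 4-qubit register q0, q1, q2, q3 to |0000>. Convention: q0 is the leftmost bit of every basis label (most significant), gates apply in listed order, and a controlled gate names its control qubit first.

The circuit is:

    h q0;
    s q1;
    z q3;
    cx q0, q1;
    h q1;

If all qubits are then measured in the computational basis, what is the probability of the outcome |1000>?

A full measurement returns |1000> with probability 1/4.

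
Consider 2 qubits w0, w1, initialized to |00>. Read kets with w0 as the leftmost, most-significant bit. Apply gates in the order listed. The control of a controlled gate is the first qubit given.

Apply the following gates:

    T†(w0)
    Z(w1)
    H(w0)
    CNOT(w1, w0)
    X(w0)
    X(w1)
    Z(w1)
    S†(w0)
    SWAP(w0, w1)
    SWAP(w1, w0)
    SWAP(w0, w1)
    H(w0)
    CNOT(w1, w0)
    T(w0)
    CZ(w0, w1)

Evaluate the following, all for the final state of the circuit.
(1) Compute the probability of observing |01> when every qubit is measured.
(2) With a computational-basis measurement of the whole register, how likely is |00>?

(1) Outcome |01> occurs with probability 1/4.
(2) A full measurement returns |00> with probability 1/4.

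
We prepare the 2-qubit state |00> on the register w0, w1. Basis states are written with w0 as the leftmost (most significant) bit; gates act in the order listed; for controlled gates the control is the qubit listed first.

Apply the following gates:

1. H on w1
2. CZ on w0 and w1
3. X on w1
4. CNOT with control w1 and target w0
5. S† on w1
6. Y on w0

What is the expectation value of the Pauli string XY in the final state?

In the final state, XY has expectation 1.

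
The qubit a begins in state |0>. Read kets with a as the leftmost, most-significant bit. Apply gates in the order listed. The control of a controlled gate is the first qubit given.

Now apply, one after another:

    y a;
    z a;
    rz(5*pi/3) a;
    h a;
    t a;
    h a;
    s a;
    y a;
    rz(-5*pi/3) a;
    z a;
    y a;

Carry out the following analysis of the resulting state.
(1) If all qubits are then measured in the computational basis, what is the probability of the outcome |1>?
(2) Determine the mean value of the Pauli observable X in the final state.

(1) Outcome |1> occurs with probability sqrt(2)/4 + 1/2.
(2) In the final state, X has expectation sqrt(2)/4.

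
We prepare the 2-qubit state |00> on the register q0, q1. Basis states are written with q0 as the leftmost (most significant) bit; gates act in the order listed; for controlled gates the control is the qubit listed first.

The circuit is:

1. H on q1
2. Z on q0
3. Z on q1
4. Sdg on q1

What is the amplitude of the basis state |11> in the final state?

The final state's coefficient on |11> equals 0.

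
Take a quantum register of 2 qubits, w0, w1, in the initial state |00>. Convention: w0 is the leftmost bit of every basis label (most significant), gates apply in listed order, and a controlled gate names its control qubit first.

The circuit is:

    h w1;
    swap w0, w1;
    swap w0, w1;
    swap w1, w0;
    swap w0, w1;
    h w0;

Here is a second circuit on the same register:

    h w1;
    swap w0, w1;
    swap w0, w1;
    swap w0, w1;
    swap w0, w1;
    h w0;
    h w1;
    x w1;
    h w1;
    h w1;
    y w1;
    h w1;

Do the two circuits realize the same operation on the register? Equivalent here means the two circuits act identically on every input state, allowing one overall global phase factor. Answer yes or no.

No, they are not equivalent — no single phase factor reconciles the two unitaries.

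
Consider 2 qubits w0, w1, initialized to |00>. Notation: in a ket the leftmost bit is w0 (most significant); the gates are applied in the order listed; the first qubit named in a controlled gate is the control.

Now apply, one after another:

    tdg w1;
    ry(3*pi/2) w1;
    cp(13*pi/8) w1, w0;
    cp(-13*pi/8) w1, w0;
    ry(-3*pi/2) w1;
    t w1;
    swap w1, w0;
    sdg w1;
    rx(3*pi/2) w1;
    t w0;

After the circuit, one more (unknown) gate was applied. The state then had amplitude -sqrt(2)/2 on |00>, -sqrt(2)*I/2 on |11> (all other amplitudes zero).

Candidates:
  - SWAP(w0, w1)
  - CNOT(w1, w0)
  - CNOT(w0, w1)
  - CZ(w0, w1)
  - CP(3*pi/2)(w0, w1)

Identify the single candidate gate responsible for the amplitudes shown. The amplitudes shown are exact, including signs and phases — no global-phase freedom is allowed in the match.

It was CNOT(w1, w0) that produced the state shown. Key observation: steps 1-6 multiply out to the identity, so the circuit reduces to the remaining gates.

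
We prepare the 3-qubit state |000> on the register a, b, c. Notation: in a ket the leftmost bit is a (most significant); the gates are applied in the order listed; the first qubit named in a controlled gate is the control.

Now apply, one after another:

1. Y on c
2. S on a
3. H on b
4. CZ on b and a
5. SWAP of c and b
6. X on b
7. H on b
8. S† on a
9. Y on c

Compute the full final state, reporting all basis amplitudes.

The final amplitudes are 1/2 on |000>, -1/2 on |001>, 1/2 on |010>, -1/2 on |011>, 0 on |100>, 0 on |101>, 0 on |110>, 0 on |111>.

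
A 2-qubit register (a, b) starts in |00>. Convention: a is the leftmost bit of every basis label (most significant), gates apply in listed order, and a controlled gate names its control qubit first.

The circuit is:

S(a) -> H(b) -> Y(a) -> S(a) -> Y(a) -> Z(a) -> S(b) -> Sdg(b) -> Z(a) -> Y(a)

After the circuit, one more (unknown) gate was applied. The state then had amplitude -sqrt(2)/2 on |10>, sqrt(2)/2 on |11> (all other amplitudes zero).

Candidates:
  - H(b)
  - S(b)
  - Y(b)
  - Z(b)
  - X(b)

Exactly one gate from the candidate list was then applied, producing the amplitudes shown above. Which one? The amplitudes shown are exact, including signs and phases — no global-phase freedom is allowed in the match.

The unique candidate consistent with the amplitudes is Z(b). Key observation: steps 5-10 multiply out to the identity, so the circuit reduces to the remaining gates.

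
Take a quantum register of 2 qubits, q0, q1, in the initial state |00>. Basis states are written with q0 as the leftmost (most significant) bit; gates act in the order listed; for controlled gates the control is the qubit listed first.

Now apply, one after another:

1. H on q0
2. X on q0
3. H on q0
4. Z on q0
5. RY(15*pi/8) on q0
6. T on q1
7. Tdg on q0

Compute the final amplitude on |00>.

The amplitude on |00> is -cos(pi/16). Key observation: gates 1-4 undo each other exactly, leaving only the rest of the circuit to track.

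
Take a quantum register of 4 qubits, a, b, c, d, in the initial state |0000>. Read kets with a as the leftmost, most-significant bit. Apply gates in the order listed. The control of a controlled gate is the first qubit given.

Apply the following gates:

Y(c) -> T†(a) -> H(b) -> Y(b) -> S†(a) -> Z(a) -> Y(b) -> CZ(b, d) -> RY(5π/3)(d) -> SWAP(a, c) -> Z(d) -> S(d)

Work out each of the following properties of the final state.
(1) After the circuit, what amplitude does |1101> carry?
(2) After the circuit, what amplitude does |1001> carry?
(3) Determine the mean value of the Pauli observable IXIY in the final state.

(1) The final state's coefficient on |1101> equals sqrt(2)/4.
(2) The amplitude on |1001> is sqrt(2)/4.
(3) In the final state, IXIY has expectation sqrt(3)/2.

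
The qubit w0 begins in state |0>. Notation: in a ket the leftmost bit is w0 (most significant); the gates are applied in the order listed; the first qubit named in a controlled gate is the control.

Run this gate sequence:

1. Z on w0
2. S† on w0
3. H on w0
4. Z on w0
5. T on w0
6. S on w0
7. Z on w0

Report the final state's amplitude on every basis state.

The resulting statevector has amplitude sqrt(2)/2 on |0>, sqrt(2)*exp(3*I*pi/4)/2 on |1>.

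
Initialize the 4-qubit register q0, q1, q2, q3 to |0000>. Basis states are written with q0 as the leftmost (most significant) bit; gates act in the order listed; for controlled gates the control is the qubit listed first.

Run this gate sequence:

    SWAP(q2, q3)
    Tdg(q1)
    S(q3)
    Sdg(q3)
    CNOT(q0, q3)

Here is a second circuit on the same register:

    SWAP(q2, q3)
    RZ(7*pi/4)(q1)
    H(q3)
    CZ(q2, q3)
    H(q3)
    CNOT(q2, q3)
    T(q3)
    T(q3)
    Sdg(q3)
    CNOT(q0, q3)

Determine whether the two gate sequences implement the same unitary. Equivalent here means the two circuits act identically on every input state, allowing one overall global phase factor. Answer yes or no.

Yes — the two circuits implement the same unitary up to a global phase.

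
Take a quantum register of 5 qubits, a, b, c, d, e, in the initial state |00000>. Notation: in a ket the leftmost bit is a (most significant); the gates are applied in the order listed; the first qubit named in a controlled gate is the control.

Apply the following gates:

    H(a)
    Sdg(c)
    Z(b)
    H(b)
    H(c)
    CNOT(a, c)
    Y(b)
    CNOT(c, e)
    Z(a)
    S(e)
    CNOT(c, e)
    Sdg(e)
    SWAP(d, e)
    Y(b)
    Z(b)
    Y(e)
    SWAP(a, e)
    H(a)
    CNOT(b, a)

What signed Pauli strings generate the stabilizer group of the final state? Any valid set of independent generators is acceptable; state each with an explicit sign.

The final state is stabilized by the group generated by -XIIII, +IXIII, +IIYII, -IIIIX, +IIIZI; other independent generating sets are equally valid.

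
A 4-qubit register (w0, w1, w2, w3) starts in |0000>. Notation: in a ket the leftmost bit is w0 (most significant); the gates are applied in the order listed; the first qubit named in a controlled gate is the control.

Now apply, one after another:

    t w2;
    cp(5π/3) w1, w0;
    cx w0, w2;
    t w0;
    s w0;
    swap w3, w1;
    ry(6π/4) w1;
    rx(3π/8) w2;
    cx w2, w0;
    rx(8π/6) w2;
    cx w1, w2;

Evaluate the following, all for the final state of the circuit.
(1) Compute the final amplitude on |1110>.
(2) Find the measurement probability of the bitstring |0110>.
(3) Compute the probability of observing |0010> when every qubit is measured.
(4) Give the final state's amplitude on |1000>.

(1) |1110> carries amplitude -sqrt(6)*sin(3*pi/16)/4 in the final state.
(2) The probability of measuring |0110> is sqrt(2 - sqrt(2))/32 + 1/16.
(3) The probability of measuring |0010> is 3*sqrt(2 - sqrt(2))/32 + 3/16.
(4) |1000> carries amplitude sqrt(6)*sin(3*pi/16)/4 in the final state.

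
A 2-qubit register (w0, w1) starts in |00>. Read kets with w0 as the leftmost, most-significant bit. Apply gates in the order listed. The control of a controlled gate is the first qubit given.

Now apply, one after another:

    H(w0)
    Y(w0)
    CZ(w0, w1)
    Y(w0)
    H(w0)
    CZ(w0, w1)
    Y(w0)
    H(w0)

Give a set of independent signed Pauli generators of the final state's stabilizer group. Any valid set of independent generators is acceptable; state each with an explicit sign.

One valid set of independent stabilizer generators is -XI, +IZ (any independent generating set of the same group is equally correct).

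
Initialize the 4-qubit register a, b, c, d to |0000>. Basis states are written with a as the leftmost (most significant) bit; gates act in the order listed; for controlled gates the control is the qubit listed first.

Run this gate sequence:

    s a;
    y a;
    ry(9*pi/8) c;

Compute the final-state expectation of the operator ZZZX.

The expectation value of ZZZX is 0.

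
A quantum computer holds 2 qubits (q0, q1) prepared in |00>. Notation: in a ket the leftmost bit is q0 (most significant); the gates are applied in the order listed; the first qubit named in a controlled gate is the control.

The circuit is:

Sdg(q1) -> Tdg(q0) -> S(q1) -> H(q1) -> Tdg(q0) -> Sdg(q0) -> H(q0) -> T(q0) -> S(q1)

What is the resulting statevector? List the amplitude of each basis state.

After the circuit, the state carries amplitude 1/2 on |00>, I/2 on |01>, exp(I*pi/4)/2 on |10>, exp(3*I*pi/4)/2 on |11>.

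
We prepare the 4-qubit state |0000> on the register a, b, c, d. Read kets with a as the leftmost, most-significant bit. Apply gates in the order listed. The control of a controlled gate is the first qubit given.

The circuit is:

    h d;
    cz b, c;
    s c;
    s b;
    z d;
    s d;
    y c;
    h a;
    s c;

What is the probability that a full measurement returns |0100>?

Outcome |0100> occurs with probability 0.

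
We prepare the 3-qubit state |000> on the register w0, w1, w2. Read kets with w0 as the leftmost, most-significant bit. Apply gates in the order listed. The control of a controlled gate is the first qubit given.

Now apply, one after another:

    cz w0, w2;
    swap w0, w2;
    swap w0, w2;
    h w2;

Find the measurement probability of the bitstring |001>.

The probability of measuring |001> is 1/2.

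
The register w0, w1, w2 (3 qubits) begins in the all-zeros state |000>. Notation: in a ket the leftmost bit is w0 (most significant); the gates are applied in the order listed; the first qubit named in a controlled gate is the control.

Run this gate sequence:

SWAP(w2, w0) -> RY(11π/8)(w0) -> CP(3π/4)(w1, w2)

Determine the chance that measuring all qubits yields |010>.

A full measurement returns |010> with probability 0.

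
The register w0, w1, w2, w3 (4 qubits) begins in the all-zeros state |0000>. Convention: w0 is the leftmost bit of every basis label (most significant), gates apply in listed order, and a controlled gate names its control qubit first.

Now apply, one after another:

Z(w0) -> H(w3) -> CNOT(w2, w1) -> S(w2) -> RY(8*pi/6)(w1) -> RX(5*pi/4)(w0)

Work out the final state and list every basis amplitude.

After the circuit, the state carries amplitude sqrt(4 - 2*sqrt(2))/8 on |0000>, sqrt(4 - 2*sqrt(2))/8 on |0001>, 0 on |0010>, 0 on |0011>, -sqrt(12 - 6*sqrt(2))/8 on |0100>, -sqrt(12 - 6*sqrt(2))/8 on |0101>, 0 on |0110>, 0 on |0111>, I*sqrt(2*sqrt(2) + 4)/8 on |1000>, I*sqrt(2*sqrt(2) + 4)/8 on |1001>, 0 on |1010>, 0 on |1011>, -I*sqrt(6*sqrt(2) + 12)/8 on |1100>, -I*sqrt(6*sqrt(2) + 12)/8 on |1101>, 0 on |1110>, 0 on |1111>.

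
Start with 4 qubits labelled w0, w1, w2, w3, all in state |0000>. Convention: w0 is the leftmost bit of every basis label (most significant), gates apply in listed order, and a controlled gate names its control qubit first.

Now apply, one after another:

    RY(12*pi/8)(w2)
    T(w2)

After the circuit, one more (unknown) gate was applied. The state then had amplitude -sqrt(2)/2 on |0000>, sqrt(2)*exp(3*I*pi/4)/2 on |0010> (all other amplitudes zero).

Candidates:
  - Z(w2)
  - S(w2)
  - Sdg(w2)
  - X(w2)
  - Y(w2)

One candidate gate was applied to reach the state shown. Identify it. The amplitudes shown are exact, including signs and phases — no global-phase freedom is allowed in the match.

It was S(w2) that produced the state shown.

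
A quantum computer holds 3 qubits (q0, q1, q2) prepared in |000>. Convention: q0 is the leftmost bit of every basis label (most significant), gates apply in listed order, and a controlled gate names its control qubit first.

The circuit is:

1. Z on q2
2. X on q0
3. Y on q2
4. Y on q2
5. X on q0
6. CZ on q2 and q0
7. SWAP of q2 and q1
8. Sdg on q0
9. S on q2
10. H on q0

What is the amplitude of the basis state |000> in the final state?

The final state's coefficient on |000> equals sqrt(2)/2. Key observation: steps 2-5 multiply out to the identity, so the circuit reduces to the remaining gates.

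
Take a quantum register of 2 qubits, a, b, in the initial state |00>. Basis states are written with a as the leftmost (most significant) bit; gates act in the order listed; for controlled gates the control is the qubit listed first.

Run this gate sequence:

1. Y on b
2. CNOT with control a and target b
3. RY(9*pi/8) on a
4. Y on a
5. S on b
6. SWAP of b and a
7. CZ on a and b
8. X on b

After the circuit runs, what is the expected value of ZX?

The observable ZX averages to sqrt(2 - sqrt(2))/2.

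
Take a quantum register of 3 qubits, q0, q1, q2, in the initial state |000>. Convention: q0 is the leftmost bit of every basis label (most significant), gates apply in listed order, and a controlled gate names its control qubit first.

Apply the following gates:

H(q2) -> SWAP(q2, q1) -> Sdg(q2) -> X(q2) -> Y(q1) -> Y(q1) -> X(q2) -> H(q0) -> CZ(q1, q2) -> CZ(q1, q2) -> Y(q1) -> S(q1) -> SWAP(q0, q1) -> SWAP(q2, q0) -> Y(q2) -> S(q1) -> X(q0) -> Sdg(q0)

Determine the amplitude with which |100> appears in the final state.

The amplitude on |100> is 1/2.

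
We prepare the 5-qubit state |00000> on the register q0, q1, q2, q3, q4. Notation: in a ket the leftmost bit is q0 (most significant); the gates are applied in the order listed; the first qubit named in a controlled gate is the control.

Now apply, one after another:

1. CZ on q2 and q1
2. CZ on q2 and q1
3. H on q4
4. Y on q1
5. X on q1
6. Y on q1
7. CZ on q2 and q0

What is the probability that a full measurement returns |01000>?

Outcome |01000> occurs with probability 1/2. Key observation: the block from step 1 through step 2 cancels to the identity and can be dropped.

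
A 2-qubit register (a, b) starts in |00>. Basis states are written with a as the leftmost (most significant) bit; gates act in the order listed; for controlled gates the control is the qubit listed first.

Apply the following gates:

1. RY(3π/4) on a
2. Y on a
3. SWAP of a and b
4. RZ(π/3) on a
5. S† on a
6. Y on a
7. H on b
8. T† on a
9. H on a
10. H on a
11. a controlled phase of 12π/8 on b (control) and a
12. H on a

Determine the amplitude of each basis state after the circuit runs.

The final amplitudes are (-sqrt(sqrt(2) + 2) + sqrt(2 - sqrt(2)))*exp(7*I*pi/12)/4 on |00>, (-sqrt(sqrt(2) + 2) - sqrt(2 - sqrt(2)))*exp(I*pi/12)/4 on |01>, (-sqrt(2 - sqrt(2)) + sqrt(sqrt(2) + 2))*exp(7*I*pi/12)/4 on |10>, (sqrt(2 - sqrt(2)) + sqrt(sqrt(2) + 2))*exp(I*pi/12)/4 on |11>.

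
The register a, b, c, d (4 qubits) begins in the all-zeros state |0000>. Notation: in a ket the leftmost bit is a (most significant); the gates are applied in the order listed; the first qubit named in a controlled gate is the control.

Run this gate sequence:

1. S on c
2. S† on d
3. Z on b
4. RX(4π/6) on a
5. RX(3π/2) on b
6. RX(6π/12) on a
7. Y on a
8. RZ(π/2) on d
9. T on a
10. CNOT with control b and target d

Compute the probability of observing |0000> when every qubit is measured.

Outcome |0000> occurs with probability sqrt(3)/8 + 1/4.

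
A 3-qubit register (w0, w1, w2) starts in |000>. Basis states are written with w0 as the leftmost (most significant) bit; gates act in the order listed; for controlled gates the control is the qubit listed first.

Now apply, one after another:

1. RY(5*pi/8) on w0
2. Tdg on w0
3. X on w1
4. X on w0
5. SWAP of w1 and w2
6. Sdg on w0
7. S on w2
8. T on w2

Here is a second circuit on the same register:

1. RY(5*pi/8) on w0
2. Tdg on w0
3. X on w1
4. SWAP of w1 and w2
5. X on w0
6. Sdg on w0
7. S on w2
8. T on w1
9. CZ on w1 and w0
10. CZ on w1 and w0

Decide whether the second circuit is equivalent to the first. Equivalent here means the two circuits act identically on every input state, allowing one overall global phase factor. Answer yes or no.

No, they are not equivalent — no single phase factor reconciles the two unitaries.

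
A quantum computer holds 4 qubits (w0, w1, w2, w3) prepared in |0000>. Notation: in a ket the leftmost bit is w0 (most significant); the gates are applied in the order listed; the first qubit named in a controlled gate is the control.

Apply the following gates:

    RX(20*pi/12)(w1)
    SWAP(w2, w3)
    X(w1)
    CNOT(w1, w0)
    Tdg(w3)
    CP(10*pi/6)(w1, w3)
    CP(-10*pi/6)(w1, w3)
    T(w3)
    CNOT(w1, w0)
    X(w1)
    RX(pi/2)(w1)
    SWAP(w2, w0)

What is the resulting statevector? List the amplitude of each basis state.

The final amplitudes are -sqrt(6)/4 - sqrt(2)/4 on |0000>, I*(-sqrt(2) + sqrt(6))/4 on |0100>, and 0 on every other basis state. Key observation: steps 3-10 multiply out to the identity, so the circuit reduces to the remaining gates.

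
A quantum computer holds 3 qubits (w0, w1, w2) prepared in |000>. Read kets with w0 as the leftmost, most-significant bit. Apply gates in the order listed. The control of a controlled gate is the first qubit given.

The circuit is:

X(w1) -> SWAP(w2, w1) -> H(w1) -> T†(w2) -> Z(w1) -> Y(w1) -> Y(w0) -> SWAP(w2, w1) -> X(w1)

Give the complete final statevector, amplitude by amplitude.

The final amplitudes are sqrt(2)*exp(3*I*pi/4)/2 on |100>, sqrt(2)*exp(3*I*pi/4)/2 on |101>, and 0 on every other basis state.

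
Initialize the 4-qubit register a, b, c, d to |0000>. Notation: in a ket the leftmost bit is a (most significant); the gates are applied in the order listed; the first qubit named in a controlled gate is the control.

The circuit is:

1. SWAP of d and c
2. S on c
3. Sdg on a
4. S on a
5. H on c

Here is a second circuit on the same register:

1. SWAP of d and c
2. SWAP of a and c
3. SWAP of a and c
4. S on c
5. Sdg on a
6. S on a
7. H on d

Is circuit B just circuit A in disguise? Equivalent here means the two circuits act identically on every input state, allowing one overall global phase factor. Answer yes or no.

No, they are not equivalent — no single phase factor reconciles the two unitaries.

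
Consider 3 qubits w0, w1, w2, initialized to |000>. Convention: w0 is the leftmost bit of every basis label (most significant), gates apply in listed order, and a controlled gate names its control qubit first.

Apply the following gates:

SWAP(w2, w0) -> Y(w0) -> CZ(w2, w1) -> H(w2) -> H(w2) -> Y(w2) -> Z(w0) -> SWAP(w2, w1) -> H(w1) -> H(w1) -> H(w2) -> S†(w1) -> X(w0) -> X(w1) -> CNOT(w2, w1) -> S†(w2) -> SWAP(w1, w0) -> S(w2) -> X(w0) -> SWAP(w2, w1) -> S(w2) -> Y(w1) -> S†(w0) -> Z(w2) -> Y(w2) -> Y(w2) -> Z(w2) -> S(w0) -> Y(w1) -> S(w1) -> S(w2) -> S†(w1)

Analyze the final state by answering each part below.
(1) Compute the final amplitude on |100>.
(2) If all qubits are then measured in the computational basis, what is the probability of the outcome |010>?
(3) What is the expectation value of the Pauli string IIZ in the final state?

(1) The final state's coefficient on |100> equals -sqrt(2)*I/2. Key observation: the block from step 22 through step 29 cancels to the identity and can be dropped.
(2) The probability of measuring |010> is 1/2.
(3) The observable IIZ averages to 1.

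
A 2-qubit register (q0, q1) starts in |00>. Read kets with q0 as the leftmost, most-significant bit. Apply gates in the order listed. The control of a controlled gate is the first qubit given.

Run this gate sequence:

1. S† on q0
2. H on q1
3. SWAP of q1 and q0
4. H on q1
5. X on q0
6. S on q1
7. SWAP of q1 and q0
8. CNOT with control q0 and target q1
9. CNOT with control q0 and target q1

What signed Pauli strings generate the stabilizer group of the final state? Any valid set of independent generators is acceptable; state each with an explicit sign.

One valid set of independent stabilizer generators is +YI, +IX (any independent generating set of the same group is equally correct). Key observation: gates 8-9 undo each other exactly, leaving only the rest of the circuit to track.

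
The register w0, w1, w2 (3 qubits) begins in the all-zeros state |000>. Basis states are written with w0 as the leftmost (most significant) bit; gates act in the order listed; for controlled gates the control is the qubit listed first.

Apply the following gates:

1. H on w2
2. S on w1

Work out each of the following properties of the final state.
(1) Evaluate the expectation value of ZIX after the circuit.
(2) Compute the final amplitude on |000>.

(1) The observable ZIX averages to 1.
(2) The amplitude on |000> is sqrt(2)/2.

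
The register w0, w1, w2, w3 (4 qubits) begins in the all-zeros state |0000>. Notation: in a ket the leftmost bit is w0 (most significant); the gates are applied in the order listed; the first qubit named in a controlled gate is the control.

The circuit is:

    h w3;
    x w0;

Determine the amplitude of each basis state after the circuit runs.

After the circuit, the state carries amplitude sqrt(2)/2 on |1000>, sqrt(2)/2 on |1001>, and 0 on every other basis state.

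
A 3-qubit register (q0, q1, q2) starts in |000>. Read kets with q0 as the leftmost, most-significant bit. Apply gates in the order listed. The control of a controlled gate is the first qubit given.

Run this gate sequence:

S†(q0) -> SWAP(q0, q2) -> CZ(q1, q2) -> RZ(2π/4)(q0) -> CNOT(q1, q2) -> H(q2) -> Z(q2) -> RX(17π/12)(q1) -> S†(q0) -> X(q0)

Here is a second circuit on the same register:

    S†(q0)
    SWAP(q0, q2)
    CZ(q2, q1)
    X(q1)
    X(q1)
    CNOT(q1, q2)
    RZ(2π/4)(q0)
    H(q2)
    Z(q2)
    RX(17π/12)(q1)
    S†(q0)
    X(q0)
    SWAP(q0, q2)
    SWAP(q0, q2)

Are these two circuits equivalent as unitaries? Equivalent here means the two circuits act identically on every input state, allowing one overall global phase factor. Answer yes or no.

Yes: on every input state the two circuits agree up to one overall phase factor.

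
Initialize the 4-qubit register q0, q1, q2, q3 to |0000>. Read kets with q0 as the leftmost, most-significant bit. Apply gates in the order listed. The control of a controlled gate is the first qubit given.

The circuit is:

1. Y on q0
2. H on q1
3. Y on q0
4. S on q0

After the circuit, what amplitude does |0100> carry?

The final state's coefficient on |0100> equals sqrt(2)/2.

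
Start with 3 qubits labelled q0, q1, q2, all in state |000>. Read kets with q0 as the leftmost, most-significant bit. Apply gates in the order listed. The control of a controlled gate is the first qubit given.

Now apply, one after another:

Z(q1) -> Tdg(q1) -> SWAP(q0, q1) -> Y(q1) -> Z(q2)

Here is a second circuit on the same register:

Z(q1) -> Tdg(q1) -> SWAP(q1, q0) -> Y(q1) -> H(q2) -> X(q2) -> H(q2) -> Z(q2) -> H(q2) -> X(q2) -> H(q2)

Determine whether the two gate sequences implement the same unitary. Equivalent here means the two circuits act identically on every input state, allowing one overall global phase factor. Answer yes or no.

Yes, they are equivalent — the unitaries differ by at most a global phase.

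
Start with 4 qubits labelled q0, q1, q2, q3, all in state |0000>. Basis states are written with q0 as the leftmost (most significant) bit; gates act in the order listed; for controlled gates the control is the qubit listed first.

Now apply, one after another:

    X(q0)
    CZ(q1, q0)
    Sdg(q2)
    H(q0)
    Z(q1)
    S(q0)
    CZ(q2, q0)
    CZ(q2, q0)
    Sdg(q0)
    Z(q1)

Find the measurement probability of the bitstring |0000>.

A full measurement returns |0000> with probability 1/2. Key observation: steps 5-10 multiply out to the identity, so the circuit reduces to the remaining gates.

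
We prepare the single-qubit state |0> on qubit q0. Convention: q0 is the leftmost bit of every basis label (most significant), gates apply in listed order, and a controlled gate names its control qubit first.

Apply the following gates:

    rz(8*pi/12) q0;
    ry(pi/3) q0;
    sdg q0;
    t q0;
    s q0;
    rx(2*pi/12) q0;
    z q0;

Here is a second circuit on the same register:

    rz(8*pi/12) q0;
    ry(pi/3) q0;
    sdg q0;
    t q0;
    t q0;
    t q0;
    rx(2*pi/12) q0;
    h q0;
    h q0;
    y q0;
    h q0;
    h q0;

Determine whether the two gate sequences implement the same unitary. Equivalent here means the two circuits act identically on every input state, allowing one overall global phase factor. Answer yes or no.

No: there is an input state on which the two circuits produce genuinely different outputs (not merely differing by a phase).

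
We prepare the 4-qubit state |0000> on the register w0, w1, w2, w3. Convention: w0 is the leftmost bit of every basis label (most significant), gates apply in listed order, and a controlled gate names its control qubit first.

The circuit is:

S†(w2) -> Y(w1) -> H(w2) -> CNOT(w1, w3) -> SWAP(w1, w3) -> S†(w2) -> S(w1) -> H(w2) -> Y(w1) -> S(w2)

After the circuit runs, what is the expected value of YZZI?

The observable YZZI averages to 0.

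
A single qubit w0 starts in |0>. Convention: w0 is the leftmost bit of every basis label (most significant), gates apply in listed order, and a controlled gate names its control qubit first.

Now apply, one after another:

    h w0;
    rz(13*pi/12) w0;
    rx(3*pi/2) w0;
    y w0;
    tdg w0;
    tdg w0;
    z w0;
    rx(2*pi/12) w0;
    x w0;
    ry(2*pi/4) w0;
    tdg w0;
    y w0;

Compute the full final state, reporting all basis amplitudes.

The final amplitudes are sqrt(3)*I*exp(-19*I*pi/24)/8 + sqrt(3)*exp(-19*I*pi/24)/8 + sqrt(3)*exp(-5*I*pi/24)/8 - sqrt(3)*I*exp(7*I*pi/24)/8 + I*exp(-19*I*pi/24)/8 + I*exp(17*I*pi/24)/8 - exp(-5*I*pi/24)/8 + I*exp(7*I*pi/24)/8 - exp(-19*I*pi/24)/8 + exp(17*I*pi/24)/8 + exp(7*I*pi/24)/8 + I*exp(-5*I*pi/24)/8 - sqrt(3)*I*exp(17*I*pi/24)/8 + sqrt(3)*exp(17*I*pi/24)/8 + sqrt(3)*exp(7*I*pi/24)/8 + sqrt(3)*I*exp(-5*I*pi/24)/8 on |0>, -sqrt(3)*I*exp(I*pi/24)/8 + exp(-13*I*pi/24)/8 + I*exp(23*I*pi/24)/8 - I*exp(I*pi/24)/8 + sqrt(3)*I*exp(13*I*pi/24)/8 - sqrt(3)*exp(23*I*pi/24)/8 + sqrt(3)*I*exp(-13*I*pi/24)/8 - exp(I*pi/24)/8 - exp(23*I*pi/24)/8 + I*exp(-13*I*pi/24)/8 - I*exp(13*I*pi/24)/8 + sqrt(3)*exp(I*pi/24)/8 + exp(13*I*pi/24)/8 + sqrt(3)*exp(13*I*pi/24)/8 - sqrt(3)*exp(-13*I*pi/24)/8 - sqrt(3)*I*exp(23*I*pi/24)/8 on |1>.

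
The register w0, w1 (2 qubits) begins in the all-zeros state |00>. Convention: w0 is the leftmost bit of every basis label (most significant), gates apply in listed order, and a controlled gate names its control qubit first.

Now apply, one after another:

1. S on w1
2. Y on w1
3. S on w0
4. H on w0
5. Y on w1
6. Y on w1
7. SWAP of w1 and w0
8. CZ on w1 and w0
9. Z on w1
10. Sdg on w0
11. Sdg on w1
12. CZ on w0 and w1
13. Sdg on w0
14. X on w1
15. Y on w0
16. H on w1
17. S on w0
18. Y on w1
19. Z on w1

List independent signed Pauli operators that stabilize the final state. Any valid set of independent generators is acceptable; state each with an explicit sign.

The final state is stabilized by the group generated by -IY, +ZI; other independent generating sets are equally valid.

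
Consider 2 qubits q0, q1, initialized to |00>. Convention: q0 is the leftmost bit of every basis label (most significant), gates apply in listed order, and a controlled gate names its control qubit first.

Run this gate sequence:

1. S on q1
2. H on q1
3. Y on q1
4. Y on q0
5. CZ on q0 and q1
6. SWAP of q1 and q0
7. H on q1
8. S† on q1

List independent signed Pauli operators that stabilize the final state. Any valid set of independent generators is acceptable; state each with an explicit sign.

One valid set of independent stabilizer generators is +XI, +IY (any independent generating set of the same group is equally correct).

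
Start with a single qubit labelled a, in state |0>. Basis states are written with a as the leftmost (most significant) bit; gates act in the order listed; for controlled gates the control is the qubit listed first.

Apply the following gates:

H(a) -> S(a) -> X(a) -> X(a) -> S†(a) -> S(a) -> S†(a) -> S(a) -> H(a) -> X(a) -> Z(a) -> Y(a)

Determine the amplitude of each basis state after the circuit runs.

After the circuit, the state carries amplitude -1/2 + I/2 on |0>, 1/2 + I/2 on |1>.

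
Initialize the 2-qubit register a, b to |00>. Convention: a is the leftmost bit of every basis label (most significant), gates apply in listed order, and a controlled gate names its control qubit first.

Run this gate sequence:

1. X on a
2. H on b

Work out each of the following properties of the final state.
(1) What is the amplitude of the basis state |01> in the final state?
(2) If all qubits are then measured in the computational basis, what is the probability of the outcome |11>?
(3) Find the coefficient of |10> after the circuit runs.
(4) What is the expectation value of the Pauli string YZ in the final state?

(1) The final state's coefficient on |01> equals 0.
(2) Outcome |11> occurs with probability 1/2.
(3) |10> carries amplitude sqrt(2)/2 in the final state.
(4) The observable YZ averages to 0.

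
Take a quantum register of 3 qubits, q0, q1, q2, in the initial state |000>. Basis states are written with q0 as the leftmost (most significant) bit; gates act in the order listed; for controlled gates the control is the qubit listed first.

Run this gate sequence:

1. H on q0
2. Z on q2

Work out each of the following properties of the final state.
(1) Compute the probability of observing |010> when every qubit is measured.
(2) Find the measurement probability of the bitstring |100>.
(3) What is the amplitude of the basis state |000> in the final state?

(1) The probability of measuring |010> is 0.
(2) A full measurement returns |100> with probability 1/2.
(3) |000> carries amplitude sqrt(2)/2 in the final state.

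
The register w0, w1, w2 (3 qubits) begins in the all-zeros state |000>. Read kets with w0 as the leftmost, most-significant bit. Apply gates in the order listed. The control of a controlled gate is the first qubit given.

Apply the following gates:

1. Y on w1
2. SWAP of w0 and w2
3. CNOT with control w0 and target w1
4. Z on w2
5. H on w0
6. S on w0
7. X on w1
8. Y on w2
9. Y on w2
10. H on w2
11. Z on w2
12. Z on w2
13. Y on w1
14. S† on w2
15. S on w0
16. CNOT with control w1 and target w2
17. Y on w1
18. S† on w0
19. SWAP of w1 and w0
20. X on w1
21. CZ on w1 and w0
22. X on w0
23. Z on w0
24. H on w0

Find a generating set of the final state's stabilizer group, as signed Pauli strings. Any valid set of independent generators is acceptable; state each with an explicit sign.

One valid set of independent stabilizer generators is -XII, -IYI, +IIY (any independent generating set of the same group is equally correct).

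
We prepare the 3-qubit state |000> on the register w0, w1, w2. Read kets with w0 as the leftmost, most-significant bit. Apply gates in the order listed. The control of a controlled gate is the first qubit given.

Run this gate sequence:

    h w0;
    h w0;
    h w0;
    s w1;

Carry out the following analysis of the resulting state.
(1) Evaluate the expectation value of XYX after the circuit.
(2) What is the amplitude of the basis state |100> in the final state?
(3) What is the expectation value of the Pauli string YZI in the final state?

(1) In the final state, XYX has expectation 0. Key observation: gates 1-2 undo each other exactly, leaving only the rest of the circuit to track.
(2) |100> carries amplitude sqrt(2)/2 in the final state.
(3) The expectation value of YZI is 0.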